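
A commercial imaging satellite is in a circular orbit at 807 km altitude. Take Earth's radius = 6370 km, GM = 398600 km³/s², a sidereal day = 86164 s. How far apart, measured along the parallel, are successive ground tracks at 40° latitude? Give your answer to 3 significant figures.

Semi-major axis a = 6370 + 807 = 7177 km. Period T = 2π√(a³/μ) = 2π√(7177³/398600) = 6051.0 s = 100.85 min.
Node shift per orbit = (6051.0/86164) × 360° = 25.28°.
Equatorial spacing = 25.28 × 111.2 km/° = 2811 km.
At 40° latitude, spacing = 2811 × cos(40°) = 2153 km.

2150 km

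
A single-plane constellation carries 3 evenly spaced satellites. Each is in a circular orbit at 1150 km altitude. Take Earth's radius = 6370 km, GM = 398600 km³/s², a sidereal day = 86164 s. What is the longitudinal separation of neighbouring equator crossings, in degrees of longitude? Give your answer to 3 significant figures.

Semi-major axis a = 6370 + 1150 = 7520 km. Period T = 2π√(a³/μ) = 2π√(7520³/398600) = 6489.9 s = 108.16 min.
Single-satellite node shift = (6489.9/86164) × 360° = 27.12°.
With 3 satellites evenly phased, successive equator crossings are 27.12/3 = 9.038° apart.

9.04°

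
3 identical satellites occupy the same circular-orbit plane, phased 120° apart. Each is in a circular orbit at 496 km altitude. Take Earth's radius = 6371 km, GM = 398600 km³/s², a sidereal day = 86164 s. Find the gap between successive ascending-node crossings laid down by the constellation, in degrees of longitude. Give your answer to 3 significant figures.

7.89°

Semi-major axis a = 6371 + 496 = 6867 km. Period T = 2π√(a³/μ) = 2π√(6867³/398600) = 5663.2 s = 94.39 min.
Single-satellite node shift = (5663.2/86164) × 360° = 23.66°.
With 3 satellites evenly phased, successive equator crossings are 23.66/3 = 7.887° apart.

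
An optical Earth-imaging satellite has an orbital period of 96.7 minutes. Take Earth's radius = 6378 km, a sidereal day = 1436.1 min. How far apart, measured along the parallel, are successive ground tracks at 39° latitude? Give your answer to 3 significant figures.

2100 km

T = 96.7 min = 5802.0 s.
Node shift per orbit = (5802.0/86166) × 360° = 24.24°.
Equatorial spacing = 24.24 × 111.3 km/° = 2698 km.
At 39° latitude, spacing = 2698 × cos(39°) = 2097 km.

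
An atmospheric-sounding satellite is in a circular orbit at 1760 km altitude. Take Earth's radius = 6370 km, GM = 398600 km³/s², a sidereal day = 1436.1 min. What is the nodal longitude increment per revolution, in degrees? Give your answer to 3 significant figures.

Semi-major axis a = 6370 + 1760 = 8130 km. Period T = 2π√(a³/μ) = 2π√(8130³/398600) = 7295.4 s = 121.59 min.
During one orbit Earth rotates (7295.4 / 86166) × 360° = 30.48°.

30.5°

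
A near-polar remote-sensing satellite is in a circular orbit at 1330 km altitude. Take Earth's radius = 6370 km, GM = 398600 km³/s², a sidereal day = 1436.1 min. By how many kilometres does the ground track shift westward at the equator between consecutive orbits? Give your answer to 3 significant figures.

3120 km

Semi-major axis a = 6370 + 1330 = 7700 km. Period T = 2π√(a³/μ) = 2π√(7700³/398600) = 6724.3 s = 112.07 min.
During one orbit Earth rotates (6724.3 / 86166) × 360° = 28.09°.
At the equator that is 28.09° × (2π·6370/360) km/° = 28.09 × 111.2 = 3123 km.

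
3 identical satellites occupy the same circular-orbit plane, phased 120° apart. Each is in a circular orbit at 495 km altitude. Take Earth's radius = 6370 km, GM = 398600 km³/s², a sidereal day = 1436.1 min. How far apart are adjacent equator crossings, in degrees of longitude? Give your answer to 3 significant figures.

Semi-major axis a = 6370 + 495 = 6865 km. Period T = 2π√(a³/μ) = 2π√(6865³/398600) = 5660.7 s = 94.35 min.
Single-satellite node shift = (5660.7/86166) × 360° = 23.65°.
With 3 satellites evenly phased, successive equator crossings are 23.65/3 = 7.883° apart.

7.88°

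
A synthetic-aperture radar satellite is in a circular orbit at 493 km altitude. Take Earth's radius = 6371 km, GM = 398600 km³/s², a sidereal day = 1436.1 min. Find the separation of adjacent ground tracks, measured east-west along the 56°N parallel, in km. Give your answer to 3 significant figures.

Semi-major axis a = 6371 + 493 = 6864 km. Period T = 2π√(a³/μ) = 2π√(6864³/398600) = 5659.5 s = 94.32 min.
Node shift per orbit = (5659.5/86166) × 360° = 23.65°.
Equatorial spacing = 23.65 × 111.2 km/° = 2629 km.
At 56° latitude, spacing = 2629 × cos(56°) = 1470 km.

1470 km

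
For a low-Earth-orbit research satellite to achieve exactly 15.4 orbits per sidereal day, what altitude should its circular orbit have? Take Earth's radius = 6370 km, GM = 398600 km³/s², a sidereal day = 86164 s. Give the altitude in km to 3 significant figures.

Required period T = 86164 / 15.4 = 5595.1 s.
From T = 2π√(a³/μ): a = (μ T²/4π²)^(1/3) = (398600 × 5595.1² / 4π²)^(1/3) = 6812 km.
Altitude h = a − R = 6812 − 6370 = 442 km.

442 km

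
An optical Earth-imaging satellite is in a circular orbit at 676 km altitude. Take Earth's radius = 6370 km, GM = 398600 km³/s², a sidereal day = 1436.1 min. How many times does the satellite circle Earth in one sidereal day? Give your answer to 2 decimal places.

14.64

Semi-major axis a = 6370 + 676 = 7046 km. Period T = 2π√(a³/μ) = 2π√(7046³/398600) = 5886.1 s = 98.10 min.
Orbits per sidereal day = 86166 / 5886.1 = 14.639.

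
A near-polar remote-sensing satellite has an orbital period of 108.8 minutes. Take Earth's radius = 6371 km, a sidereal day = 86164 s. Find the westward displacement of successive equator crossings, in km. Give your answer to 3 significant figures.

T = 108.8 min = 6528.0 s.
During one orbit Earth rotates (6528.0 / 86164) × 360° = 27.27°.
At the equator that is 27.27° × (2π·6371/360) km/° = 27.27 × 111.2 = 3033 km.

3030 km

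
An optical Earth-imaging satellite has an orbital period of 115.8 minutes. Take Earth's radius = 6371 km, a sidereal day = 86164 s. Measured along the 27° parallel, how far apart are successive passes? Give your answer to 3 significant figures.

T = 115.8 min = 6948.0 s.
Node shift per orbit = (6948.0/86164) × 360° = 29.03°.
Equatorial spacing = 29.03 × 111.2 km/° = 3228 km.
At 27° latitude, spacing = 3228 × cos(27°) = 2876 km.

2880 km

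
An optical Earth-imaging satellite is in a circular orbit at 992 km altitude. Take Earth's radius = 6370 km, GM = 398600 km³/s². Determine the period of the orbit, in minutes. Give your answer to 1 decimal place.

104.8 min

Semi-major axis a = 6370 + 992 = 7362 km. Period T = 2π√(a³/μ) = 2π√(7362³/398600) = 6286.4 s = 104.77 min.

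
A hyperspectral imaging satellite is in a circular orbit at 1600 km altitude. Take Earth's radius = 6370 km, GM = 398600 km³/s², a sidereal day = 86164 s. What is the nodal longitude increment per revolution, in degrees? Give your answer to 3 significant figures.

29.6°

Semi-major axis a = 6370 + 1600 = 7970 km. Period T = 2π√(a³/μ) = 2π√(7970³/398600) = 7081.1 s = 118.02 min.
During one orbit Earth rotates (7081.1 / 86164) × 360° = 29.59°.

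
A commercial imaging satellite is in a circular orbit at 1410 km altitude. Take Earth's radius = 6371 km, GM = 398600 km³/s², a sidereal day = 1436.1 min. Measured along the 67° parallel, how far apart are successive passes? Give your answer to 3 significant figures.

Semi-major axis a = 6371 + 1410 = 7781 km. Period T = 2π√(a³/μ) = 2π√(7781³/398600) = 6830.7 s = 113.84 min.
Node shift per orbit = (6830.7/86166) × 360° = 28.54°.
Equatorial spacing = 28.54 × 111.2 km/° = 3173 km.
At 67° latitude, spacing = 3173 × cos(67°) = 1240 km.

1240 km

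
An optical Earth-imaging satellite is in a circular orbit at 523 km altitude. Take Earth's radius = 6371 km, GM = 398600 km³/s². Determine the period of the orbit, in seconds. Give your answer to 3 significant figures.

5700 seconds

Semi-major axis a = 6371 + 523 = 6894 km. Period T = 2π√(a³/μ) = 2π√(6894³/398600) = 5696.6 s = 94.94 min.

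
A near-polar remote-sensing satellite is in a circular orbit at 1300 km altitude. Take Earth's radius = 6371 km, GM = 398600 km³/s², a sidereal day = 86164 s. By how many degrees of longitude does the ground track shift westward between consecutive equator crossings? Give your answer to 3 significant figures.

Semi-major axis a = 6371 + 1300 = 7671 km. Period T = 2π√(a³/μ) = 2π√(7671³/398600) = 6686.4 s = 111.44 min.
During one orbit Earth rotates (6686.4 / 86164) × 360° = 27.94°.

27.9°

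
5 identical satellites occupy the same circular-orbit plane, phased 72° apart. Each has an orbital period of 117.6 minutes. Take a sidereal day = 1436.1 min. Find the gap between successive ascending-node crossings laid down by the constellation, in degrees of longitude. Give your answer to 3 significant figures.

T = 117.6 min = 7056.0 s.
Single-satellite node shift = (7056.0/86166) × 360° = 29.48°.
With 5 satellites evenly phased, successive equator crossings are 29.48/5 = 5.896° apart.

5.90°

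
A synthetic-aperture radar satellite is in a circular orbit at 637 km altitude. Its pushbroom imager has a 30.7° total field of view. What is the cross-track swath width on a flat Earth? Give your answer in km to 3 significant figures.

Half-angle = 30.7°/2 = 15.35°.
Swath width ≈ 2h·tan(θ/2) = 2 × 637 × tan(15.35°) = 349.7 km.

350 km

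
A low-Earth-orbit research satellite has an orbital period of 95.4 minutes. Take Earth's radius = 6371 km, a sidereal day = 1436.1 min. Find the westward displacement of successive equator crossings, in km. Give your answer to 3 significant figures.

2660 km

T = 95.4 min = 5724.0 s.
During one orbit Earth rotates (5724.0 / 86166) × 360° = 23.91°.
At the equator that is 23.91° × (2π·6371/360) km/° = 23.91 × 111.2 = 2659 km.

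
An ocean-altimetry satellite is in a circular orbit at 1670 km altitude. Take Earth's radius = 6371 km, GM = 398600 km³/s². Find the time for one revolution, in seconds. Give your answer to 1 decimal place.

7175.9 seconds

Semi-major axis a = 6371 + 1670 = 8041 km. Period T = 2π√(a³/μ) = 2π√(8041³/398600) = 7175.9 s = 119.60 min.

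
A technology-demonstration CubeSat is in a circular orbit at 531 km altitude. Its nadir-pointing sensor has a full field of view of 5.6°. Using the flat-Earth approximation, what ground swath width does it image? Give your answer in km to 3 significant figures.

Half-angle = 5.6°/2 = 2.8°.
Swath width ≈ 2h·tan(θ/2) = 2 × 531 × tan(2.8°) = 51.9 km.

51.9 km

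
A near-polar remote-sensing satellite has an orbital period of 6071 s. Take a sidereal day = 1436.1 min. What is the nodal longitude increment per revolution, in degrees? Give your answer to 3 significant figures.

During one orbit Earth rotates (6071.0 / 86166) × 360° = 25.36°.

25.4°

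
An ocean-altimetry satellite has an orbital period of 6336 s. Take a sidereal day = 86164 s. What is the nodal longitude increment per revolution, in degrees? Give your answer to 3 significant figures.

26.5°

During one orbit Earth rotates (6336.0 / 86164) × 360° = 26.47°.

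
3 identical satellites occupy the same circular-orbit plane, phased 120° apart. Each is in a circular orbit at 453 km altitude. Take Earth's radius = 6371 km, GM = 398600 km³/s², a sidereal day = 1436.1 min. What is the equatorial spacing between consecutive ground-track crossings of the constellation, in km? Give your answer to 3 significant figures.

Semi-major axis a = 6371 + 453 = 6824 km. Period T = 2π√(a³/μ) = 2π√(6824³/398600) = 5610.1 s = 93.50 min.
Single-satellite node shift = (5610.1/86166) × 360° = 23.44°.
With 3 satellites evenly phased, successive equator crossings are 23.44/3 = 7.813° apart.
That is 7.813 × 111.2 = 869 km at the equator.

869 km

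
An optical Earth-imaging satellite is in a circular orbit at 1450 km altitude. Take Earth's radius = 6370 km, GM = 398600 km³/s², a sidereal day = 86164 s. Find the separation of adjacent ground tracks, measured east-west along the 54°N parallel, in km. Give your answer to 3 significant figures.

Semi-major axis a = 6370 + 1450 = 7820 km. Period T = 2π√(a³/μ) = 2π√(7820³/398600) = 6882.1 s = 114.70 min.
Node shift per orbit = (6882.1/86164) × 360° = 28.75°.
Equatorial spacing = 28.75 × 111.2 km/° = 3197 km.
At 54° latitude, spacing = 3197 × cos(54°) = 1879 km.

1880 km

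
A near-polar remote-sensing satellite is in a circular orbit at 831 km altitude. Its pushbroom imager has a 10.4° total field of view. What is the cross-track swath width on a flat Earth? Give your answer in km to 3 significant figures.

Half-angle = 10.4°/2 = 5.2°.
Swath width ≈ 2h·tan(θ/2) = 2 × 831 × tan(5.2°) = 151.3 km.

151 km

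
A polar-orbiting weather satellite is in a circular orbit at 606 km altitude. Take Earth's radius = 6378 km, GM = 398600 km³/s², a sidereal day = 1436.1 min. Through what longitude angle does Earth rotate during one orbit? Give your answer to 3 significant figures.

24.3°

Semi-major axis a = 6378 + 606 = 6984 km. Period T = 2π√(a³/μ) = 2π√(6984³/398600) = 5808.5 s = 96.81 min.
During one orbit Earth rotates (5808.5 / 86166) × 360° = 24.27°.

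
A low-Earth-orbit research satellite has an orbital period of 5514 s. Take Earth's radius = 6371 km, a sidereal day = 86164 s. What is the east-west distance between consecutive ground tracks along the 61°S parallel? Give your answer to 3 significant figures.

Node shift per orbit = (5514.0/86164) × 360° = 23.04°.
Equatorial spacing = 23.04 × 111.2 km/° = 2562 km.
At 61° latitude, spacing = 2562 × cos(61°) = 1242 km.

1240 km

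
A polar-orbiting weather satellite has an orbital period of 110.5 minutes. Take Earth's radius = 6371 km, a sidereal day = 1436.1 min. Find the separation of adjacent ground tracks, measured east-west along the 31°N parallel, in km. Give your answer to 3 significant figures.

T = 110.5 min = 6630.0 s.
Node shift per orbit = (6630.0/86166) × 360° = 27.70°.
Equatorial spacing = 27.70 × 111.2 km/° = 3080 km.
At 31° latitude, spacing = 3080 × cos(31°) = 2640 km.

2640 km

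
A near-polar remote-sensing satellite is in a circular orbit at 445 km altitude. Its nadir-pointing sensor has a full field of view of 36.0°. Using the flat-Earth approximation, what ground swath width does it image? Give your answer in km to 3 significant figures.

289 km

Half-angle = 36.0°/2 = 18°.
Swath width ≈ 2h·tan(θ/2) = 2 × 445 × tan(18°) = 289.2 km.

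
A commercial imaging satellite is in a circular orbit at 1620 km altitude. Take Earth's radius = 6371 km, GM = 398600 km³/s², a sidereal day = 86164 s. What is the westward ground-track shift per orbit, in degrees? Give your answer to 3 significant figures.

29.7°

Semi-major axis a = 6371 + 1620 = 7991 km. Period T = 2π√(a³/μ) = 2π√(7991³/398600) = 7109.1 s = 118.48 min.
During one orbit Earth rotates (7109.1 / 86164) × 360° = 29.70°.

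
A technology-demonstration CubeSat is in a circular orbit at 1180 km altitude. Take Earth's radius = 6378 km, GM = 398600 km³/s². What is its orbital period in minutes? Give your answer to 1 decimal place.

109.0 min

Semi-major axis a = 6378 + 1180 = 7558 km. Period T = 2π√(a³/μ) = 2π√(7558³/398600) = 6539.2 s = 108.99 min.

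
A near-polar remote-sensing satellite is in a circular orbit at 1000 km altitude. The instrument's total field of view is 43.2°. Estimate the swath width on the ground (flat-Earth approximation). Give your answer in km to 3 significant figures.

792 km

Half-angle = 43.2°/2 = 21.6°.
Swath width ≈ 2h·tan(θ/2) = 2 × 1000 × tan(21.6°) = 791.9 km.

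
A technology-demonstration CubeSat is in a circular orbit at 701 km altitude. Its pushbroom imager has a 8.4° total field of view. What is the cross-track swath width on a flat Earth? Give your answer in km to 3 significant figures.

103 km

Half-angle = 8.4°/2 = 4.2°.
Swath width ≈ 2h·tan(θ/2) = 2 × 701 × tan(4.2°) = 103.0 km.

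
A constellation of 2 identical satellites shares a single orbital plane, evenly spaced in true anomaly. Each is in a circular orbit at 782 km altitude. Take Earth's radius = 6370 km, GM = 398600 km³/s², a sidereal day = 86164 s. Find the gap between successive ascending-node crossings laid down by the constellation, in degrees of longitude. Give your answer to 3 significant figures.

Semi-major axis a = 6370 + 782 = 7152 km. Period T = 2π√(a³/μ) = 2π√(7152³/398600) = 6019.4 s = 100.32 min.
Single-satellite node shift = (6019.4/86164) × 360° = 25.15°.
With 2 satellites evenly phased, successive equator crossings are 25.15/2 = 12.575° apart.

12.6°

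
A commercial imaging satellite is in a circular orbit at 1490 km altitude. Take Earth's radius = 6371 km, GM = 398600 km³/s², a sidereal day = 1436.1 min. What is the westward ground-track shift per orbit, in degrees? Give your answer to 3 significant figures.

29.0°

Semi-major axis a = 6371 + 1490 = 7861 km. Period T = 2π√(a³/μ) = 2π√(7861³/398600) = 6936.3 s = 115.61 min.
During one orbit Earth rotates (6936.3 / 86166) × 360° = 28.98°.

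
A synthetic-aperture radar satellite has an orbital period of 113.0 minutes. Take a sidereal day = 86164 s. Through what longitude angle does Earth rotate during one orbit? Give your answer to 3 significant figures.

T = 113.0 min = 6780.0 s.
During one orbit Earth rotates (6780.0 / 86164) × 360° = 28.33°.

28.3°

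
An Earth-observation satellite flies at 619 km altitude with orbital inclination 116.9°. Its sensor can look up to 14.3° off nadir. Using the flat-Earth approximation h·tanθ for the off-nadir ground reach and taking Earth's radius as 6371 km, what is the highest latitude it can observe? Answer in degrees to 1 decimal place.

Retrograde orbit: the ground track reaches ±(180° − i) = ±(180 − 116.9) = ±63.1°.
Sensor half-swath on the ground ≈ 619·tan(14.3°) = 158 km = 1.42° of latitude.
Maximum observable latitude ≈ 63.1 + 1.42 = 64.5°.

64.5°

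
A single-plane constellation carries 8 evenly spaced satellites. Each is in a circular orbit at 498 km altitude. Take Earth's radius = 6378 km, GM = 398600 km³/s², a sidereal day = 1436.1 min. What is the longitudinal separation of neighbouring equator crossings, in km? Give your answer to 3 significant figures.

Semi-major axis a = 6378 + 498 = 6876 km. Period T = 2π√(a³/μ) = 2π√(6876³/398600) = 5674.3 s = 94.57 min.
Single-satellite node shift = (5674.3/86166) × 360° = 23.71°.
With 8 satellites evenly phased, successive equator crossings are 23.71/8 = 2.963° apart.
That is 2.963 × 111.3 = 330 km at the equator.

330 km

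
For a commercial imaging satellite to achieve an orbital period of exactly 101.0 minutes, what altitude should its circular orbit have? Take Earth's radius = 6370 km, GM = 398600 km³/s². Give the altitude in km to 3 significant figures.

814 km

T = 101.0 min = 6060.0 s.
From T = 2π√(a³/μ): a = (μ T²/4π²)^(1/3) = (398600 × 6060.0² / 4π²)^(1/3) = 7184 km.
Altitude h = a − R = 7184 − 6370 = 814 km.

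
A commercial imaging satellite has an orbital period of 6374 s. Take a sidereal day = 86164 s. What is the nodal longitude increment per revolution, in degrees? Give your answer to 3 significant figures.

During one orbit Earth rotates (6374.0 / 86164) × 360° = 26.63°.

26.6°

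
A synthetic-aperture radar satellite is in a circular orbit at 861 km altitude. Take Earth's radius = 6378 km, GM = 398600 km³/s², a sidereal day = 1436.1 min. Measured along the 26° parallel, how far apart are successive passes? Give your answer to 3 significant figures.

Semi-major axis a = 6378 + 861 = 7239 km. Period T = 2π√(a³/μ) = 2π√(7239³/398600) = 6129.6 s = 102.16 min.
Node shift per orbit = (6129.6/86166) × 360° = 25.61°.
Equatorial spacing = 25.61 × 111.3 km/° = 2851 km.
At 26° latitude, spacing = 2851 × cos(26°) = 2562 km.

2560 km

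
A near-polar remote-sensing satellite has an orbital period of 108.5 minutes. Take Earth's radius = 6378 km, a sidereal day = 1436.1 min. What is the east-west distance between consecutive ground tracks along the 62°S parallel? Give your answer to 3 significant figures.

T = 108.5 min = 6510.0 s.
Node shift per orbit = (6510.0/86166) × 360° = 27.20°.
Equatorial spacing = 27.20 × 111.3 km/° = 3028 km.
At 62° latitude, spacing = 3028 × cos(62°) = 1421 km.

1420 km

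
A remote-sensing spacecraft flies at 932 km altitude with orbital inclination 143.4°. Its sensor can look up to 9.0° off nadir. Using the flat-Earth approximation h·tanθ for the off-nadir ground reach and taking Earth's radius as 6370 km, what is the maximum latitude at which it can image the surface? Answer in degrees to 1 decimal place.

37.9°

Retrograde orbit: the ground track reaches ±(180° − i) = ±(180 − 143.4) = ±36.6°.
Sensor half-swath on the ground ≈ 932·tan(9.0°) = 148 km = 1.33° of latitude.
Maximum observable latitude ≈ 36.6 + 1.33 = 37.9°.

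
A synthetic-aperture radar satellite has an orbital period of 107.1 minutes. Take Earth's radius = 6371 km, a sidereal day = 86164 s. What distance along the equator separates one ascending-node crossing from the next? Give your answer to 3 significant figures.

T = 107.1 min = 6426.0 s.
During one orbit Earth rotates (6426.0 / 86164) × 360° = 26.85°.
At the equator that is 26.85° × (2π·6371/360) km/° = 26.85 × 111.2 = 2985 km.

2990 km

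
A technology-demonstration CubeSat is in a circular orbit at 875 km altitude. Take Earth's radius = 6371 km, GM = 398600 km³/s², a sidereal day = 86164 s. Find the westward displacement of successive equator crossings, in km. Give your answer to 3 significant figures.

2850 km

Semi-major axis a = 6371 + 875 = 7246 km. Period T = 2π√(a³/μ) = 2π√(7246³/398600) = 6138.4 s = 102.31 min.
During one orbit Earth rotates (6138.4 / 86164) × 360° = 25.65°.
At the equator that is 25.65° × (2π·6371/360) km/° = 25.65 × 111.2 = 2852 km.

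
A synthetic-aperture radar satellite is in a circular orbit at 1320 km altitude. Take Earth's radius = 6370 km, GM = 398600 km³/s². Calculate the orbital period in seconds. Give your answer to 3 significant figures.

6710 seconds

Semi-major axis a = 6370 + 1320 = 7690 km. Period T = 2π√(a³/μ) = 2π√(7690³/398600) = 6711.2 s = 111.85 min.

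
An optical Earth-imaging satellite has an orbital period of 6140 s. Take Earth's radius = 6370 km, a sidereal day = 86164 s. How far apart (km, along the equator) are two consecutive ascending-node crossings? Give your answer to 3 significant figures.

During one orbit Earth rotates (6140.0 / 86164) × 360° = 25.65°.
At the equator that is 25.65° × (2π·6370/360) km/° = 25.65 × 111.2 = 2852 km.

2850 km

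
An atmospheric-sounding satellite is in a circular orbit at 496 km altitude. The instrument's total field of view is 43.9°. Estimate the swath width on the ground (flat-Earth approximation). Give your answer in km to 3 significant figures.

400 km

Half-angle = 43.9°/2 = 21.95°.
Swath width ≈ 2h·tan(θ/2) = 2 × 496 × tan(21.95°) = 399.8 km.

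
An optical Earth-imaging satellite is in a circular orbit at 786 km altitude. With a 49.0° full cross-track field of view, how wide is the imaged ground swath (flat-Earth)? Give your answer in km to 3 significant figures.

Half-angle = 49.0°/2 = 24.5°.
Swath width ≈ 2h·tan(θ/2) = 2 × 786 × tan(24.5°) = 716.4 km.

716 km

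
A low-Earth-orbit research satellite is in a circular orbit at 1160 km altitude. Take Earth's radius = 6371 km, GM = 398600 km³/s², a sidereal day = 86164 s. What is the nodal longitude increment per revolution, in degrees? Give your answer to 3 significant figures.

27.2°

Semi-major axis a = 6371 + 1160 = 7531 km. Period T = 2π√(a³/μ) = 2π√(7531³/398600) = 6504.1 s = 108.40 min.
During one orbit Earth rotates (6504.1 / 86164) × 360° = 27.17°.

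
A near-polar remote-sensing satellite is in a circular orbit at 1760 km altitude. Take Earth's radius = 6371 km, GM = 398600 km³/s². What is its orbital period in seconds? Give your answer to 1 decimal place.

7296.7 seconds

Semi-major axis a = 6371 + 1760 = 8131 km. Period T = 2π√(a³/μ) = 2π√(8131³/398600) = 7296.7 s = 121.61 min.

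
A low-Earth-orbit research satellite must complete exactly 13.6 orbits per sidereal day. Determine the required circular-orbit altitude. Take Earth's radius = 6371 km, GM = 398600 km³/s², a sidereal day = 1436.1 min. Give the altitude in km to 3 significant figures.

1030 km

Required period T = 86166 / 13.6 = 6335.7 s.
From T = 2π√(a³/μ): a = (μ T²/4π²)^(1/3) = (398600 × 6335.7² / 4π²)^(1/3) = 7400 km.
Altitude h = a − R = 7400 − 6371 = 1029 km.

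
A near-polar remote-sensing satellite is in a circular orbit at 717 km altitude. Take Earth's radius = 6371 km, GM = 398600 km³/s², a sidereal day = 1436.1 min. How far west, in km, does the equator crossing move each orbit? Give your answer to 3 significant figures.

2760 km

Semi-major axis a = 6371 + 717 = 7088 km. Period T = 2π√(a³/μ) = 2π√(7088³/398600) = 5938.8 s = 98.98 min.
During one orbit Earth rotates (5938.8 / 86166) × 360° = 24.81°.
At the equator that is 24.81° × (2π·6371/360) km/° = 24.81 × 111.2 = 2759 km.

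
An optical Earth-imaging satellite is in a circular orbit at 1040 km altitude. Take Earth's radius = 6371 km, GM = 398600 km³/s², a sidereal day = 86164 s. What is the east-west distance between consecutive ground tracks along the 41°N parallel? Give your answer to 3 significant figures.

2230 km

Semi-major axis a = 6371 + 1040 = 7411 km. Period T = 2π√(a³/μ) = 2π√(7411³/398600) = 6349.3 s = 105.82 min.
Node shift per orbit = (6349.3/86164) × 360° = 26.53°.
Equatorial spacing = 26.53 × 111.2 km/° = 2950 km.
At 41° latitude, spacing = 2950 × cos(41°) = 2226 km.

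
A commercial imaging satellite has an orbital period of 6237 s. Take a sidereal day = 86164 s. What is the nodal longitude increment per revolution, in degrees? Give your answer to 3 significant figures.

26.1°

During one orbit Earth rotates (6237.0 / 86164) × 360° = 26.06°.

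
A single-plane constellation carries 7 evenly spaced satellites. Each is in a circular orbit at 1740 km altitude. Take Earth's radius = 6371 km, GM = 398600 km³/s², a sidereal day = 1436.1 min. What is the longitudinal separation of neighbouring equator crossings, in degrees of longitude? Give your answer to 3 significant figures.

Semi-major axis a = 6371 + 1740 = 8111 km. Period T = 2π√(a³/μ) = 2π√(8111³/398600) = 7269.8 s = 121.16 min.
Single-satellite node shift = (7269.8/86166) × 360° = 30.37°.
With 7 satellites evenly phased, successive equator crossings are 30.37/7 = 4.339° apart.

4.34°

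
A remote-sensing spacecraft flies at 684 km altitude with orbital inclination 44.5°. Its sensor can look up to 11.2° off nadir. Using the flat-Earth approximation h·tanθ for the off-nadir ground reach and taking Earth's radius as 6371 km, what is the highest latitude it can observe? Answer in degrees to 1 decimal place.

45.7°

For a prograde orbit the ground track reaches latitude ±i = ±44.5°.
Sensor half-swath on the ground ≈ 684·tan(11.2°) = 135 km = 1.22° of latitude.
Maximum observable latitude ≈ 44.5 + 1.22 = 45.7°.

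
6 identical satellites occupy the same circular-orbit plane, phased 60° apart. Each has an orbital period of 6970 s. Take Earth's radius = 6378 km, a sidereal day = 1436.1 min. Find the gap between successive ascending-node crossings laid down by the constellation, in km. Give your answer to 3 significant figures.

Single-satellite node shift = (6970.0/86166) × 360° = 29.12°.
With 6 satellites evenly phased, successive equator crossings are 29.12/6 = 4.853° apart.
That is 4.853 × 111.3 = 540 km at the equator.

540 km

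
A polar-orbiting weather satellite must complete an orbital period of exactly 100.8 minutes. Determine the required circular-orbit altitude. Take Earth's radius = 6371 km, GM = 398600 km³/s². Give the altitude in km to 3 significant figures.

804 km

T = 100.8 min = 6048.0 s.
From T = 2π√(a³/μ): a = (μ T²/4π²)^(1/3) = (398600 × 6048.0² / 4π²)^(1/3) = 7175 km.
Altitude h = a − R = 7175 − 6371 = 804 km.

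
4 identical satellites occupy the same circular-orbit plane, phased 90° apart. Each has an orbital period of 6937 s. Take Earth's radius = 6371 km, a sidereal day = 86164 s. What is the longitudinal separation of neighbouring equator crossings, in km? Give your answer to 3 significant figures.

806 km

Single-satellite node shift = (6937.0/86164) × 360° = 28.98°.
With 4 satellites evenly phased, successive equator crossings are 28.98/4 = 7.246° apart.
That is 7.246 × 111.2 = 806 km at the equator.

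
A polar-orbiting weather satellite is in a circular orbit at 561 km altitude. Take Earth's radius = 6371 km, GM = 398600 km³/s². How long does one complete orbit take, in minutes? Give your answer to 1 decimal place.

95.7 min

Semi-major axis a = 6371 + 561 = 6932 km. Period T = 2π√(a³/μ) = 2π√(6932³/398600) = 5743.8 s = 95.73 min.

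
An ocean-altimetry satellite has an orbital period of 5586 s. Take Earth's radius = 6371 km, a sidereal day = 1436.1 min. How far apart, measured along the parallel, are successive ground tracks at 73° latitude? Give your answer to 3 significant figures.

Node shift per orbit = (5586.0/86166) × 360° = 23.34°.
Equatorial spacing = 23.34 × 111.2 km/° = 2595 km.
At 73° latitude, spacing = 2595 × cos(73°) = 759 km.

759 km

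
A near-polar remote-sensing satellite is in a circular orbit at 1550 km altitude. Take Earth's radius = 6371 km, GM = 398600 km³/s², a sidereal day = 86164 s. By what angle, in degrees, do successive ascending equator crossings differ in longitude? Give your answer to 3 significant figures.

Semi-major axis a = 6371 + 1550 = 7921 km. Period T = 2π√(a³/μ) = 2π√(7921³/398600) = 7015.9 s = 116.93 min.
During one orbit Earth rotates (7015.9 / 86164) × 360° = 29.31°.

29.3°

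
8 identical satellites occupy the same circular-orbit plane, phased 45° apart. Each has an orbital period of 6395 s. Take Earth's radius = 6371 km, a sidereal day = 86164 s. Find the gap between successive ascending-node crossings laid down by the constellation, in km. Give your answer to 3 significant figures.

371 km

Single-satellite node shift = (6395.0/86164) × 360° = 26.72°.
With 8 satellites evenly phased, successive equator crossings are 26.72/8 = 3.340° apart.
That is 3.340 × 111.2 = 371 km at the equator.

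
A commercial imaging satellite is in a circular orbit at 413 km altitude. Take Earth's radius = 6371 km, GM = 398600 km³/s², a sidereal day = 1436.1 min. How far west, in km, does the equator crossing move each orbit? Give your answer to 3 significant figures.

Semi-major axis a = 6371 + 413 = 6784 km. Period T = 2π√(a³/μ) = 2π√(6784³/398600) = 5560.8 s = 92.68 min.
During one orbit Earth rotates (5560.8 / 86166) × 360° = 23.23°.
At the equator that is 23.23° × (2π·6371/360) km/° = 23.23 × 111.2 = 2583 km.

2580 km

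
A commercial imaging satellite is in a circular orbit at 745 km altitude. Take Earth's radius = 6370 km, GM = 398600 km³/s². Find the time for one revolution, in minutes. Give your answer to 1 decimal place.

99.5 min

Semi-major axis a = 6370 + 745 = 7115 km. Period T = 2π√(a³/μ) = 2π√(7115³/398600) = 5972.7 s = 99.55 min.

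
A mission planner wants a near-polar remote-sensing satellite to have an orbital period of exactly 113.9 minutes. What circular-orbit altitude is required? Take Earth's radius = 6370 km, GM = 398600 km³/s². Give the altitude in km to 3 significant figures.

1410 km

T = 113.9 min = 6834.0 s.
From T = 2π√(a³/μ): a = (μ T²/4π²)^(1/3) = (398600 × 6834.0² / 4π²)^(1/3) = 7784 km.
Altitude h = a − R = 7784 − 6370 = 1414 km.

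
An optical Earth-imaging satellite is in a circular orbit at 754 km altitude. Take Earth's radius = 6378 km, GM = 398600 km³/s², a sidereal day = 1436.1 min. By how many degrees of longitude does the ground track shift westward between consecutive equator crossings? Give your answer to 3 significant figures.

Semi-major axis a = 6378 + 754 = 7132 km. Period T = 2π√(a³/μ) = 2π√(7132³/398600) = 5994.2 s = 99.90 min.
During one orbit Earth rotates (5994.2 / 86166) × 360° = 25.04°.

25.0°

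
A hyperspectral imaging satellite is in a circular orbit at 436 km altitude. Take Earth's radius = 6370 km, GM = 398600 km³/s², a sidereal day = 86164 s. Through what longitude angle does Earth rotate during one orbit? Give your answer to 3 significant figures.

23.3°

Semi-major axis a = 6370 + 436 = 6806 km. Period T = 2π√(a³/μ) = 2π√(6806³/398600) = 5587.9 s = 93.13 min.
During one orbit Earth rotates (5587.9 / 86164) × 360° = 23.35°.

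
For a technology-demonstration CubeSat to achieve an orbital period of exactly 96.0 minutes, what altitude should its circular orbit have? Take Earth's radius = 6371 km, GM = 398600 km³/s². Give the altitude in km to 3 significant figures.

T = 96.0 min = 5760.0 s.
From T = 2π√(a³/μ): a = (μ T²/4π²)^(1/3) = (398600 × 5760.0² / 4π²)^(1/3) = 6945 km.
Altitude h = a − R = 6945 − 6371 = 574 km.

574 km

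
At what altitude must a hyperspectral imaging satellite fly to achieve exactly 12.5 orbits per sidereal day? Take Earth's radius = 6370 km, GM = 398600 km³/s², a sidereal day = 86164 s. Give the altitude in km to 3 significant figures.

Required period T = 86164 / 12.5 = 6893.1 s.
From T = 2π√(a³/μ): a = (μ T²/4π²)^(1/3) = (398600 × 6893.1² / 4π²)^(1/3) = 7828 km.
Altitude h = a − R = 7828 − 6370 = 1458 km.

1460 km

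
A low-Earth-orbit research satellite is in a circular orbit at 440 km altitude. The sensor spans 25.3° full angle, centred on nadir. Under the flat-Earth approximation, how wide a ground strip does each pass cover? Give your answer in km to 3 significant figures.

Half-angle = 25.3°/2 = 12.65°.
Swath width ≈ 2h·tan(θ/2) = 2 × 440 × tan(12.65°) = 197.5 km.

198 km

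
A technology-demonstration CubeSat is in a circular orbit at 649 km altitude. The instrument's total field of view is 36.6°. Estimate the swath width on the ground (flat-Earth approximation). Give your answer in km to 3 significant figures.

Half-angle = 36.6°/2 = 18.3°.
Swath width ≈ 2h·tan(θ/2) = 2 × 649 × tan(18.3°) = 429.3 km.

429 km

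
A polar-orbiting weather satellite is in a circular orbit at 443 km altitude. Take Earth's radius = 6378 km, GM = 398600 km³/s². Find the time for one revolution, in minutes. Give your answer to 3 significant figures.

93.4 min

Semi-major axis a = 6378 + 443 = 6821 km. Period T = 2π√(a³/μ) = 2π√(6821³/398600) = 5606.4 s = 93.44 min.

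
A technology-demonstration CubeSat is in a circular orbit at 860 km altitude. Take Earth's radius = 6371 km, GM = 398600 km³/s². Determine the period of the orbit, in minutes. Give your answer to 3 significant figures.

Semi-major axis a = 6371 + 860 = 7231 km. Period T = 2π√(a³/μ) = 2π√(7231³/398600) = 6119.4 s = 101.99 min.

102 min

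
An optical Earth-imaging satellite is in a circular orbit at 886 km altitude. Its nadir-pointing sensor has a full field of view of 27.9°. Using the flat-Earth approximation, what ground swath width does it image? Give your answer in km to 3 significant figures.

440 km

Half-angle = 27.9°/2 = 13.95°.
Swath width ≈ 2h·tan(θ/2) = 2 × 886 × tan(13.95°) = 440.2 km.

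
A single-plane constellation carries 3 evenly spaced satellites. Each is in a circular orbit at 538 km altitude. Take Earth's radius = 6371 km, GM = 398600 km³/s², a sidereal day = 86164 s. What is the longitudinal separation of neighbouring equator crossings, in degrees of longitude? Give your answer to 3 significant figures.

Semi-major axis a = 6371 + 538 = 6909 km. Period T = 2π√(a³/μ) = 2π√(6909³/398600) = 5715.2 s = 95.25 min.
Single-satellite node shift = (5715.2/86164) × 360° = 23.88°.
With 3 satellites evenly phased, successive equator crossings are 23.88/3 = 7.960° apart.

7.96°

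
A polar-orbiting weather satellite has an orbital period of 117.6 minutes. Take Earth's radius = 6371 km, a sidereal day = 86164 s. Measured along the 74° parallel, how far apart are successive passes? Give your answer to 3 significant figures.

904 km

T = 117.6 min = 7056.0 s.
Node shift per orbit = (7056.0/86164) × 360° = 29.48°.
Equatorial spacing = 29.48 × 111.2 km/° = 3278 km.
At 74° latitude, spacing = 3278 × cos(74°) = 904 km.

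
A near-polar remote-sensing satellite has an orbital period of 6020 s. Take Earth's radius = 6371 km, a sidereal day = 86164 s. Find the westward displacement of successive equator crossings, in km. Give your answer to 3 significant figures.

During one orbit Earth rotates (6020.0 / 86164) × 360° = 25.15°.
At the equator that is 25.15° × (2π·6371/360) km/° = 25.15 × 111.2 = 2797 km.

2800 km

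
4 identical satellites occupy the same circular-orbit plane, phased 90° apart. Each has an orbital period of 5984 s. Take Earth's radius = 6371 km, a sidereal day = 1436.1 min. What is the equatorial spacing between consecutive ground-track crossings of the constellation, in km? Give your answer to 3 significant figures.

Single-satellite node shift = (5984.0/86166) × 360° = 25.00°.
With 4 satellites evenly phased, successive equator crossings are 25.00/4 = 6.250° apart.
That is 6.250 × 111.2 = 695 km at the equator.

695 km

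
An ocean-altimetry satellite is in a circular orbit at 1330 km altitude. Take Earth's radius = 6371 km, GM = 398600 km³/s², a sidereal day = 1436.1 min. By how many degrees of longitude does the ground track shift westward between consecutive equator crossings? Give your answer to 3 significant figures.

28.1°

Semi-major axis a = 6371 + 1330 = 7701 km. Period T = 2π√(a³/μ) = 2π√(7701³/398600) = 6725.6 s = 112.09 min.
During one orbit Earth rotates (6725.6 / 86166) × 360° = 28.10°.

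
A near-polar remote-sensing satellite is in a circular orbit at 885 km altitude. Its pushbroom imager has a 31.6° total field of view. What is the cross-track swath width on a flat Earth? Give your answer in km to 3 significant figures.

Half-angle = 31.6°/2 = 15.8°.
Swath width ≈ 2h·tan(θ/2) = 2 × 885 × tan(15.8°) = 500.9 km.

501 km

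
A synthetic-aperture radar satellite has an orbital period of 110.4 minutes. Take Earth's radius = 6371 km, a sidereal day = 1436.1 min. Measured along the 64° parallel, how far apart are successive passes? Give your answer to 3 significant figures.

T = 110.4 min = 6624.0 s.
Node shift per orbit = (6624.0/86166) × 360° = 27.67°.
Equatorial spacing = 27.67 × 111.2 km/° = 3077 km.
At 64° latitude, spacing = 3077 × cos(64°) = 1349 km.

1350 km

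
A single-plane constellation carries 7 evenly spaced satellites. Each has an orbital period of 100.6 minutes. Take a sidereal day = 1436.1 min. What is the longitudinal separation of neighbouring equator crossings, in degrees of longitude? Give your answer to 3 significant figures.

3.60°

T = 100.6 min = 6036.0 s.
Single-satellite node shift = (6036.0/86166) × 360° = 25.22°.
With 7 satellites evenly phased, successive equator crossings are 25.22/7 = 3.603° apart.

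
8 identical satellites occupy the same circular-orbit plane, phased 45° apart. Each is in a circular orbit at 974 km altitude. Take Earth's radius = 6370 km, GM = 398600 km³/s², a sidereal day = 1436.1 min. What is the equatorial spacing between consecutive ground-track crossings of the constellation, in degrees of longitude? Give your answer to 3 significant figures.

Semi-major axis a = 6370 + 974 = 7344 km. Period T = 2π√(a³/μ) = 2π√(7344³/398600) = 6263.4 s = 104.39 min.
Single-satellite node shift = (6263.4/86166) × 360° = 26.17°.
With 8 satellites evenly phased, successive equator crossings are 26.17/8 = 3.271° apart.

3.27°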